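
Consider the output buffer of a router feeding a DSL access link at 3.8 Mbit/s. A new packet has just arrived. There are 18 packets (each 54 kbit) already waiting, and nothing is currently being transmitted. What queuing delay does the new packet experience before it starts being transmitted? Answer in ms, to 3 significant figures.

256 ms

Each queued packet: L/R = 54000/3800000 = 14.2105 ms.
18 queued → 255.789 ms.
Queuing delay = 256 ms.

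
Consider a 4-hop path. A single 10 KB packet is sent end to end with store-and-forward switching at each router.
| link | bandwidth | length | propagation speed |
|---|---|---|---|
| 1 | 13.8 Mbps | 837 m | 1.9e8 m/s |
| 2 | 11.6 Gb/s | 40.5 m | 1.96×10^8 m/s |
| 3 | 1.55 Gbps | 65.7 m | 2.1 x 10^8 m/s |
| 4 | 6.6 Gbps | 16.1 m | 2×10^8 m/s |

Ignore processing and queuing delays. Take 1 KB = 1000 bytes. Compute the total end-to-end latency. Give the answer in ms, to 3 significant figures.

L = 80000 bits.
Transmission delays (L/R per hop): 5.7971, 0.00689655, 0.0516129, 0.0121212 ms; sum = 5.86773 ms.
Propagation delays (d/s per hop): 0.00440526, 0.000206633, 0.000312857, 8.05e-05 ms; sum = 0.00500525 ms.
End-to-end = 5.87 ms.

5.87 ms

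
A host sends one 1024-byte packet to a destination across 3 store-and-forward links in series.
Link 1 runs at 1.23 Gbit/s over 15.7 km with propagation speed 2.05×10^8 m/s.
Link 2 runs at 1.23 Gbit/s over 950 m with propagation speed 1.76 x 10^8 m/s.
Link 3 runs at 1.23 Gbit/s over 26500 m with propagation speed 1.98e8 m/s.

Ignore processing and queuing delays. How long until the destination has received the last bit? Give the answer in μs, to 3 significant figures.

L = 1024 × 8 = 8192 bits.
Transmission delay per hop = L/R = 8192/1230000000 = 6.66016 μs; 3 hops → 19.9805 μs.
Propagation delays (d/s per hop): 76.5854, 5.39773, 133.838 μs; sum = 215.821 μs.
End-to-end = 236 μs.

236 μs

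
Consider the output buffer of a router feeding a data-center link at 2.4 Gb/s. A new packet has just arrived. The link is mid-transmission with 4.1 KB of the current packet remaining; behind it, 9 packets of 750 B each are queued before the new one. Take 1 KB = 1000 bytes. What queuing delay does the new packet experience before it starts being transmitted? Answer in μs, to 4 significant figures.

36.17 μs

Each queued packet: L/R = 6000/2400000000 = 2.5 μs.
9 queued → 22.5 μs.
Plus remaining 32800 bits of current packet: 13.6667 μs.
Queuing delay = 36.17 μs.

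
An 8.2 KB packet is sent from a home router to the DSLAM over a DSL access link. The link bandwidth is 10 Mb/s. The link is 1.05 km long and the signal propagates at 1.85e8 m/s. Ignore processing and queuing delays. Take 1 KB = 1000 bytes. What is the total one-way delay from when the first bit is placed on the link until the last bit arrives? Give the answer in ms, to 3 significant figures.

6.57 ms

L = 65600 bits.
Transmission delay = L/R = 65600 / 10000000 = 6.56 ms.
Propagation delay = d/s = 1050 m / 185000000 m/s = 0.00567568 ms.
Total = 6.57 ms.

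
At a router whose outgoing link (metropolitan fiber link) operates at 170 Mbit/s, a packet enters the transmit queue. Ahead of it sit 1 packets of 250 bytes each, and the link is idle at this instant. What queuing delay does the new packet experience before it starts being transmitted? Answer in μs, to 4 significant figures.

Each queued packet: L/R = 2000/170000000 = 11.7647 μs.
1 queued → 11.7647 μs.
Queuing delay = 11.76 μs.

11.76 μs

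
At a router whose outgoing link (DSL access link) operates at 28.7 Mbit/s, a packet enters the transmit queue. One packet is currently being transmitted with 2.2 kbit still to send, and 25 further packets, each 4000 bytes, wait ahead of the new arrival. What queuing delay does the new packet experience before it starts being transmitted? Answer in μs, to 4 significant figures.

27950 μs

Each queued packet: L/R = 32000/28700000 = 1114.98 μs.
25 queued → 27874.6 μs.
Plus remaining 2200 bits of current packet: 76.6551 μs.
Queuing delay = 27950 μs.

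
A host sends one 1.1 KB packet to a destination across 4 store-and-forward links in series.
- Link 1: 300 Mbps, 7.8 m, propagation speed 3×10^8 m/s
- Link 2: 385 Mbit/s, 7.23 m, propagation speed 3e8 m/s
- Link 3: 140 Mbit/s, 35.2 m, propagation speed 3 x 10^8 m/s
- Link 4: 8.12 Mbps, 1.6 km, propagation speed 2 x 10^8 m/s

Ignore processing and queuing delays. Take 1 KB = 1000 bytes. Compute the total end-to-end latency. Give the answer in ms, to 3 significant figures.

1.21 ms

L = 8800 bits.
Transmission delays (L/R per hop): 0.0293333, 0.0228571, 0.0628571, 1.08374 ms; sum = 1.19879 ms.
Propagation delays (d/s per hop): 2.6e-05, 2.41e-05, 0.000117333, 0.008 ms; sum = 0.00816743 ms.
End-to-end = 1.21 ms.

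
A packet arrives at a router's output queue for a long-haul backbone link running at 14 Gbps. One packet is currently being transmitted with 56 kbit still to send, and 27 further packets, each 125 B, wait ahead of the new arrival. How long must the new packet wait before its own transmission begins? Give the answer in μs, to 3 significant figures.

Each queued packet: L/R = 1000/14000000000 = 0.0714286 μs.
27 queued → 1.92857 μs.
Plus remaining 56000 bits of current packet: 4 μs.
Queuing delay = 5.93 μs.

5.93 μs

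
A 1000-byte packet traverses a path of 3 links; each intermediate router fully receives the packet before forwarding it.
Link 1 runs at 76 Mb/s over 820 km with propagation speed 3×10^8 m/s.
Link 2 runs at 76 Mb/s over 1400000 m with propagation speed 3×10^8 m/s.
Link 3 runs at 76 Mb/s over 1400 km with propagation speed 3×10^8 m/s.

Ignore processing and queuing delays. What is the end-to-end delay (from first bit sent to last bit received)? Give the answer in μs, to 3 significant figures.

L = 1000 × 8 = 8000 bits.
Transmission delay per hop = L/R = 8000/76000000 = 105.263 μs; 3 hops → 315.789 μs.
Propagation delays (d/s per hop): 2733.33, 4666.67, 4666.67 μs; sum = 12066.7 μs.
End-to-end = 12400 μs.

12400 μs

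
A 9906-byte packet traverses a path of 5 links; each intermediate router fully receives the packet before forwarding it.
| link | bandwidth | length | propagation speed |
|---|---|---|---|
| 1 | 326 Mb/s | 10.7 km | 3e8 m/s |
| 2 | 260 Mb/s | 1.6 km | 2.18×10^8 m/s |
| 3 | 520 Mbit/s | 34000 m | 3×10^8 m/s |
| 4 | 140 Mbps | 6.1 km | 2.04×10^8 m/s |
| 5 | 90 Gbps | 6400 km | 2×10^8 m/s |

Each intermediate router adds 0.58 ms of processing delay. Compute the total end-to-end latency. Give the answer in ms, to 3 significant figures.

L = 9906 × 8 = 79248 bits.
Transmission delays (L/R per hop): 0.243092, 0.3048, 0.1524, 0.566057, 0.000880533 ms; sum = 1.26723 ms.
Propagation delays (d/s per hop): 0.0356667, 0.00733945, 0.113333, 0.029902, 32 ms; sum = 32.1862 ms.
Processing at 4 router(s): 4 × 0.58 ms = 2.32 ms.
End-to-end = 35.8 ms.

35.8 ms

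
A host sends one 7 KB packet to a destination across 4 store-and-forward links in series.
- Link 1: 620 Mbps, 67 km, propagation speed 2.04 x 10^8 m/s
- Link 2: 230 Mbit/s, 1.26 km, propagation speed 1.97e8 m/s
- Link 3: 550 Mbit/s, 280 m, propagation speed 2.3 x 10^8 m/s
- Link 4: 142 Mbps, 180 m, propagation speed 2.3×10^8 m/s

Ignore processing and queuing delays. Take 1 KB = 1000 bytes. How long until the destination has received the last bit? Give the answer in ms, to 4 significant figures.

1.167 ms

L = 56000 bits.
Transmission delays (L/R per hop): 0.0903226, 0.243478, 0.101818, 0.394366 ms; sum = 0.829985 ms.
Propagation delays (d/s per hop): 0.328431, 0.00639594, 0.00121739, 0.000782609 ms; sum = 0.336827 ms.
End-to-end = 1.167 ms.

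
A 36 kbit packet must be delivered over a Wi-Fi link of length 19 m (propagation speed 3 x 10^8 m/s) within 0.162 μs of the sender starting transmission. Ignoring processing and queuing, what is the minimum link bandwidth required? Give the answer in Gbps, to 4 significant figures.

Propagation delay = 19 / 300000000 = 0.0633333 μs.
Transmission budget = 0.162 − 0.0633333 = 0.0986667 μs.
R ≥ L / t_tx = 36000 bits / 9.86667e-08 s = 364.9 Gbps.

364.9 Gbps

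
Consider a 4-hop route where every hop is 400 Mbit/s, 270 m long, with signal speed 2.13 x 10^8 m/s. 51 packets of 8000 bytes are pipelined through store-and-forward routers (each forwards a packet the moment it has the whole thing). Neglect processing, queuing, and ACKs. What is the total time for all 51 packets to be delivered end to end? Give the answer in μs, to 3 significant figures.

Per-hop transmission t_tx = L/R = 64000/400000000 = 160 μs.
Per-hop propagation t_prop = 270/213000000 = 1.26761 μs.
Pipeline fill: first packet needs 4·t_tx to clear all hops; remaining 50 packets each add one t_tx.
Total = (4+51-1)·t_tx + 4·t_prop = 54·160 + 4·1.26761 = 8650 μs.

8650 μs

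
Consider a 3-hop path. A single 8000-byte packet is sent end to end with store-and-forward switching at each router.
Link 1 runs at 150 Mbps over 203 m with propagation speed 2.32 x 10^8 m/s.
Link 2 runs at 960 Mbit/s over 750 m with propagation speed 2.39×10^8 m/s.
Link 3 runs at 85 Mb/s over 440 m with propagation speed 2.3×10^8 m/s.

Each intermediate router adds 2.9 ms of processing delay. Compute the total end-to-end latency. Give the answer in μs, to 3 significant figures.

L = 8000 × 8 = 64000 bits.
Transmission delays (L/R per hop): 426.667, 66.6667, 752.941 μs; sum = 1246.27 μs.
Propagation delays (d/s per hop): 0.875, 3.13808, 1.91304 μs; sum = 5.92612 μs.
Processing at 2 router(s): 2 × 2.9 ms = 5800 μs.
End-to-end = 7050 μs.

7050 μs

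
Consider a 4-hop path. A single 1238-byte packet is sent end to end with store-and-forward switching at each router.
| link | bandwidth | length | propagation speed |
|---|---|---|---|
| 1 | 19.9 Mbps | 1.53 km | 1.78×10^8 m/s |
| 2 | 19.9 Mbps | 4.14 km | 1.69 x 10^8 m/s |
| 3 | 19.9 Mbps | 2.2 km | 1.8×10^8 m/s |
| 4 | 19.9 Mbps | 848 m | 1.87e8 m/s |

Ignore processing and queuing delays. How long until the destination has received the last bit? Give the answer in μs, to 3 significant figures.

2040 μs

L = 1238 × 8 = 9904 bits.
Transmission delay per hop = L/R = 9904/19900000 = 497.688 μs; 4 hops → 1990.75 μs.
Propagation delays (d/s per hop): 8.59551, 24.497, 12.2222, 4.53476 μs; sum = 49.8495 μs.
End-to-end = 2040 μs.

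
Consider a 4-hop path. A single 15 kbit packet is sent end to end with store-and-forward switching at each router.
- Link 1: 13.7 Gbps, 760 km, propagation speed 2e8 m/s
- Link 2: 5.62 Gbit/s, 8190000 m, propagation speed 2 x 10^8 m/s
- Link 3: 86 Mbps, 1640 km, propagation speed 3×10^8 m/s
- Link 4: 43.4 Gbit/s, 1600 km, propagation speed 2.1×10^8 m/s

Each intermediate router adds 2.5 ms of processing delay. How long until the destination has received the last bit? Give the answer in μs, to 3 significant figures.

65500 μs

L = 15000 bits.
Transmission delays (L/R per hop): 1.09489, 2.66904, 174.419, 0.345622 μs; sum = 178.528 μs.
Propagation delays (d/s per hop): 3800, 40950, 5466.67, 7619.05 μs; sum = 57835.7 μs.
Processing at 3 router(s): 3 × 2.5 ms = 7500 μs.
End-to-end = 65500 μs.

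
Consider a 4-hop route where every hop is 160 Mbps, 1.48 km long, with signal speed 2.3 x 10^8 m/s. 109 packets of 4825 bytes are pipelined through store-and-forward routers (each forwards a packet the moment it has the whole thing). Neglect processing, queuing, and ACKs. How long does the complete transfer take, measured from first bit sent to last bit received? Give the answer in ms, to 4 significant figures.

Per-hop transmission t_tx = L/R = 38600/160000000 = 0.24125 ms.
Per-hop propagation t_prop = 1480/2.3e+08 = 0.00643478 ms.
Pipeline fill: first packet needs 4·t_tx to clear all hops; remaining 108 packets each add one t_tx.
Total = (4+109-1)·t_tx + 4·t_prop = 112·0.24125 + 4·0.00643478 = 27.05 ms.

27.05 ms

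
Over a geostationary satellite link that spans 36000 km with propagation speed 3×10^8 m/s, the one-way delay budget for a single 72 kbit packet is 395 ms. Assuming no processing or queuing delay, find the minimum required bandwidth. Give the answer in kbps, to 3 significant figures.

262 kbps

Propagation delay = 36000000 / 300000000 = 120 ms.
Transmission budget = 395 − 120 = 275 ms.
R ≥ L / t_tx = 72000 bits / 0.275 s = 262 kbps.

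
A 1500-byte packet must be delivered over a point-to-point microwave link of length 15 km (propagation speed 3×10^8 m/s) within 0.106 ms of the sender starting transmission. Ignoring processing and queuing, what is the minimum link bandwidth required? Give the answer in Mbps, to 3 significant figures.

L = 12000 bits.
Propagation delay = 15000 / 300000000 = 0.05 ms.
Transmission budget = 0.106 − 0.05 = 0.056 ms.
R ≥ L / t_tx = 12000 bits / 5.6e-05 s = 214 Mbps.

214 Mbps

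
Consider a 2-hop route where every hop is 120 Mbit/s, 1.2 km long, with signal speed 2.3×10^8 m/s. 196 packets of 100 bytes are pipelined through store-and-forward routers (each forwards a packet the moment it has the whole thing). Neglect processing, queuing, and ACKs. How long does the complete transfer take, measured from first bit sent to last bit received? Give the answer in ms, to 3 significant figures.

Per-hop transmission t_tx = L/R = 800/120000000 = 0.00666667 ms.
Per-hop propagation t_prop = 1200/2.3e+08 = 0.00521739 ms.
Pipeline fill: first packet needs 2·t_tx to clear all hops; remaining 195 packets each add one t_tx.
Total = (2+196-1)·t_tx + 2·t_prop = 197·0.00666667 + 2·0.00521739 = 1.32 ms.

1.32 ms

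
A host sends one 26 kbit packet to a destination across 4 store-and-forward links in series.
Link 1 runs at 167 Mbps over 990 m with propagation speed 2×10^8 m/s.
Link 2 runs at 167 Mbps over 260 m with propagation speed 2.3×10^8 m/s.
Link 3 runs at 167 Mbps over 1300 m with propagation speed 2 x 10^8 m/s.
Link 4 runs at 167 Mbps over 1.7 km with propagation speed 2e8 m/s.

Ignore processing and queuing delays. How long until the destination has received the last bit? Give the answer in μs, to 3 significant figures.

L = 26000 bits.
Transmission delay per hop = L/R = 26000/167000000 = 155.689 μs; 4 hops → 622.754 μs.
Propagation delays (d/s per hop): 4.95, 1.13043, 6.5, 8.5 μs; sum = 21.0804 μs.
End-to-end = 644 μs.

644 μs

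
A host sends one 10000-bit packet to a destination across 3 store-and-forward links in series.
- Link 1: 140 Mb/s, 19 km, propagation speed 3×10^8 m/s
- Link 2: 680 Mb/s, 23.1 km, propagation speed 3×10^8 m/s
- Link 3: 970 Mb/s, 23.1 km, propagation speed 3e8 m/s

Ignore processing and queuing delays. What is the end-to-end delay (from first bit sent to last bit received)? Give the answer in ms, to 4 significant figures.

Transmission delays (L/R per hop): 0.0714286, 0.0147059, 0.0103093 ms; sum = 0.0964437 ms.
Propagation delays (d/s per hop): 0.0633333, 0.077, 0.077 ms; sum = 0.217333 ms.
End-to-end = 0.3138 ms.

0.3138 ms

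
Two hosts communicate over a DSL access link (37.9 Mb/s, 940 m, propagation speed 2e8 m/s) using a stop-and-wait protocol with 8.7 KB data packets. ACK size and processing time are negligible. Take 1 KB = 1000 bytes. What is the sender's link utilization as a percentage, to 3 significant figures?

t_tx = L/R = 69600/37900000 = 0.00183641 s.
t_prop = 940/200000000 = 4.7e-06 s; RTT = 9.4e-06 s.
Cycle = t_tx + RTT = 0.00184581 s.
Utilization = t_tx / cycle = 0.00183641/0.00184581 = 99.5 %.

99.5 %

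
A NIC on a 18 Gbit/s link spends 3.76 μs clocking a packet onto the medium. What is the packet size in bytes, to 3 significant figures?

L = R × t_tx = 18000000000 b/s × 3.76e-06 s = 67680 bits.
In bytes: 67680 / 8 = 8460 bytes.

8460 bytes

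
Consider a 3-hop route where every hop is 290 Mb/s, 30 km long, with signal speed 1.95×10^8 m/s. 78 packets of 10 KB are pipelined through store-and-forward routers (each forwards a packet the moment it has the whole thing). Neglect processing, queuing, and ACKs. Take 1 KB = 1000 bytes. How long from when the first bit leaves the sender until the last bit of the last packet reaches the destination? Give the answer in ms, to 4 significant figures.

22.53 ms

Per-hop transmission t_tx = L/R = 80000/290000000 = 0.275862 ms.
Per-hop propagation t_prop = 30000/195000000 = 0.153846 ms.
Pipeline fill: first packet needs 3·t_tx to clear all hops; remaining 77 packets each add one t_tx.
Total = (3+78-1)·t_tx + 3·t_prop = 80·0.275862 + 3·0.153846 = 22.53 ms.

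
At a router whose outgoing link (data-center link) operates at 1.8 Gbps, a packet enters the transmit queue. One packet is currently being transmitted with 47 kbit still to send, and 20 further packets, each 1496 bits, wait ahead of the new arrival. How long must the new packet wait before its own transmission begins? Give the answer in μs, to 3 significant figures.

42.7 μs

Each queued packet: L/R = 1496/1800000000 = 0.831111 μs.
20 queued → 16.6222 μs.
Plus remaining 47000 bits of current packet: 26.1111 μs.
Queuing delay = 42.7 μs.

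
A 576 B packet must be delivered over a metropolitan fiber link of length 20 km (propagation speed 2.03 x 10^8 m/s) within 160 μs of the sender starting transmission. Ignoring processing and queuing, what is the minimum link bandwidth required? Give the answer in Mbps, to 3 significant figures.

L = 4608 bits.
Propagation delay = 20000 / 2.03e+08 = 98.5222 μs.
Transmission budget = 160 − 98.5222 = 61.4778 μs.
R ≥ L / t_tx = 4608 bits / 6.14778e-05 s = 75.0 Mbps.

75.0 Mbps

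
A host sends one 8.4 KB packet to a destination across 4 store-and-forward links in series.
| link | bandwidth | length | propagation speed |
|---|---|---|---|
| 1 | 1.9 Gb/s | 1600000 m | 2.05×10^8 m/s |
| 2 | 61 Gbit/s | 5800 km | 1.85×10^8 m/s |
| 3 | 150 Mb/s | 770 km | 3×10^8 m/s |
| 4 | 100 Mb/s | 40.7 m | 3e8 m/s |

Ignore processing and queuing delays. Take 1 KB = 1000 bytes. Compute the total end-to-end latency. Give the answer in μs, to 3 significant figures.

L = 67200 bits.
Transmission delays (L/R per hop): 35.3684, 1.10164, 448, 672 μs; sum = 1156.47 μs.
Propagation delays (d/s per hop): 7804.88, 31351.4, 2566.67, 0.135667 μs; sum = 41723 μs.
End-to-end = 42900 μs.

42900 μs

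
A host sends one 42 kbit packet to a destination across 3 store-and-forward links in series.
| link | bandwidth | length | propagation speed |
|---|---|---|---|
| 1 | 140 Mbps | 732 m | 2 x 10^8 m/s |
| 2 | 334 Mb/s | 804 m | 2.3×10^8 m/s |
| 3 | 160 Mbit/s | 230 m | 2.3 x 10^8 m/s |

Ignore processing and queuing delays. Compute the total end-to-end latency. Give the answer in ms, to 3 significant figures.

L = 42000 bits.
Transmission delays (L/R per hop): 0.3, 0.125749, 0.2625 ms; sum = 0.688249 ms.
Propagation delays (d/s per hop): 0.00366, 0.00349565, 0.001 ms; sum = 0.00815565 ms.
End-to-end = 0.696 ms.

0.696 ms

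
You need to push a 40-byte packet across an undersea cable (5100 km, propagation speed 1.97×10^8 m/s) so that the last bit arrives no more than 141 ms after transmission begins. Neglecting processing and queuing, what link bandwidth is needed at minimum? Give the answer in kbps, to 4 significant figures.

2.780 kbps

L = 320 bits.
Propagation delay = 5100000 / 197000000 = 25.8883 ms.
Transmission budget = 141 − 25.8883 = 115.112 ms.
R ≥ L / t_tx = 320 bits / 0.115112 s = 2.780 kbps.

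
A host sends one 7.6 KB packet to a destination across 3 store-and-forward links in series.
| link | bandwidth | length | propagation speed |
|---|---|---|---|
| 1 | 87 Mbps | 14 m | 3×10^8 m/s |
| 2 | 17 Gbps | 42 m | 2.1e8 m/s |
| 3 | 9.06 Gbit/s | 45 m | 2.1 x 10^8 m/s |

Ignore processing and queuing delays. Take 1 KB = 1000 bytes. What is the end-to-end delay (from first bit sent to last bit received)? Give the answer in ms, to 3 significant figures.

L = 60800 bits.
Transmission delays (L/R per hop): 0.698851, 0.00357647, 0.00671082 ms; sum = 0.709138 ms.
Propagation delays (d/s per hop): 4.66667e-05, 0.0002, 0.000214286 ms; sum = 0.000460952 ms.
End-to-end = 0.710 ms.

0.710 ms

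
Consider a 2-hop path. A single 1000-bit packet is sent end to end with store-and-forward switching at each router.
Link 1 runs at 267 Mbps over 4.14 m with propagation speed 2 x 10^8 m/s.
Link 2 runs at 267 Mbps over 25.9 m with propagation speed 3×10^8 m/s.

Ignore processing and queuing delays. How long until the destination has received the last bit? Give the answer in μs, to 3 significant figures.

7.60 μs

Transmission delay per hop = L/R = 1000/267000000 = 3.74532 μs; 2 hops → 7.49064 μs.
Propagation delays (d/s per hop): 0.0207, 0.0863333 μs; sum = 0.107033 μs.
End-to-end = 7.60 μs.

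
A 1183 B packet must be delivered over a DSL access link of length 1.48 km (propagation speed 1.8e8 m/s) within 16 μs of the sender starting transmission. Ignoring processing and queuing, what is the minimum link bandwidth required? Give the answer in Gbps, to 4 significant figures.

L = 9464 bits.
Propagation delay = 1480 / 180000000 = 8.22222 μs.
Transmission budget = 16 − 8.22222 = 7.77778 μs.
R ≥ L / t_tx = 9464 bits / 7.77778e-06 s = 1.217 Gbps.

1.217 Gbps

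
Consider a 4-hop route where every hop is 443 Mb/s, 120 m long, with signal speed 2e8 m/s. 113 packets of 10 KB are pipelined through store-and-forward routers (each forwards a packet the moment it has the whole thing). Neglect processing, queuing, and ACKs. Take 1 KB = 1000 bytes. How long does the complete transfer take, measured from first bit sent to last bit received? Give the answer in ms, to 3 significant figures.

21.0 ms

Per-hop transmission t_tx = L/R = 80000/443000000 = 0.180587 ms.
Per-hop propagation t_prop = 120/200000000 = 0.0006 ms.
Pipeline fill: first packet needs 4·t_tx to clear all hops; remaining 112 packets each add one t_tx.
Total = (4+113-1)·t_tx + 4·t_prop = 116·0.180587 + 4·0.0006 = 21.0 ms.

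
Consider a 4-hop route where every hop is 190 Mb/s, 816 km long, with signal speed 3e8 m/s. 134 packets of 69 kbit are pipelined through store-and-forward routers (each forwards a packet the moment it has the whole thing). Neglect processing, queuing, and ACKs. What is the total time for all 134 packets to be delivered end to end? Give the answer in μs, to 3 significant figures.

60600 μs

Per-hop transmission t_tx = L/R = 69000/190000000 = 363.158 μs.
Per-hop propagation t_prop = 816000/300000000 = 2720 μs.
Pipeline fill: first packet needs 4·t_tx to clear all hops; remaining 133 packets each add one t_tx.
Total = (4+134-1)·t_tx + 4·t_prop = 137·363.158 + 4·2720 = 60600 μs.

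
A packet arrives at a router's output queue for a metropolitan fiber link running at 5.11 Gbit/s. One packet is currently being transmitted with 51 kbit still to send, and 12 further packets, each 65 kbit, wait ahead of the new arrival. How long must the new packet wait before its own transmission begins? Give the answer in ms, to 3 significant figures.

Each queued packet: L/R = 65000/5110000000 = 0.0127202 ms.
12 queued → 0.152642 ms.
Plus remaining 51000 bits of current packet: 0.00998043 ms.
Queuing delay = 0.163 ms.

0.163 ms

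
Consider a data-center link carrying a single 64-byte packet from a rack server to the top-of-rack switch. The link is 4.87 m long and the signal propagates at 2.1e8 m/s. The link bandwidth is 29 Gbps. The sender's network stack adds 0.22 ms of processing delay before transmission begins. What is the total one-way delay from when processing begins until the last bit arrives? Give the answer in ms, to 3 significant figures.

L = 64 × 8 = 512 bits.
Transmission delay = L/R = 512 / 29000000000 = 1.76552e-05 ms.
Propagation delay = d/s = 4.87 m / 210000000 m/s = 2.31905e-05 ms.
Plus processing delay 0.22 ms = 0.22 ms.
Total = 0.220 ms.

0.220 ms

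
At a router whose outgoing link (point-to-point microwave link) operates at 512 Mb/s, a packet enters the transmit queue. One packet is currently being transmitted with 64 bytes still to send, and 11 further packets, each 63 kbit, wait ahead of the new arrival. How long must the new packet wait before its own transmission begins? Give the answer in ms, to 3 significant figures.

Each queued packet: L/R = 63000/512000000 = 0.123047 ms.
11 queued → 1.35352 ms.
Plus remaining 512 bits of current packet: 0.001 ms.
Queuing delay = 1.35 ms.

1.35 ms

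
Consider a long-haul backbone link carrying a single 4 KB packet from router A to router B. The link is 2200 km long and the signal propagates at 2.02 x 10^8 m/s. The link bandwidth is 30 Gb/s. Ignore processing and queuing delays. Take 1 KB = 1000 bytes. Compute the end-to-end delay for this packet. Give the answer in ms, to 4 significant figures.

10.89 ms

L = 32000 bits.
Transmission delay = L/R = 32000 / 30000000000 = 0.00106667 ms.
Propagation delay = d/s = 2200000 m / 202000000 m/s = 10.8911 ms.
Total = 10.89 ms.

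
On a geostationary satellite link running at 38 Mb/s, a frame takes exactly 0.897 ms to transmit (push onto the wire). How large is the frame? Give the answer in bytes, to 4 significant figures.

L = R × t_tx = 38000000 b/s × 0.000897 s = 34086 bits.
In bytes: 34086 / 8 = 4261 bytes.

4261 bytes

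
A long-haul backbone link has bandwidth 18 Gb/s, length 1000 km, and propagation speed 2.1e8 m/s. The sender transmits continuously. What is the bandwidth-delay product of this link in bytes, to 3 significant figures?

10700000 bytes

Propagation delay = 1000000 / 210000000 = 0.0047619 s.
BDP = R × t_prop = 18000000000 × 0.0047619 = 85714300 bits.
In bytes: 85714300/8 = 10700000 bytes.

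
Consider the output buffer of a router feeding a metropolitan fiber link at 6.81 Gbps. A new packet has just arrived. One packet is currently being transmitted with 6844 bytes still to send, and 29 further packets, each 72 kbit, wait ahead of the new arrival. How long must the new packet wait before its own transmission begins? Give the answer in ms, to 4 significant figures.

Each queued packet: L/R = 72000/6810000000 = 0.0105727 ms.
29 queued → 0.306608 ms.
Plus remaining 54752 bits of current packet: 0.00803994 ms.
Queuing delay = 0.3146 ms.

0.3146 ms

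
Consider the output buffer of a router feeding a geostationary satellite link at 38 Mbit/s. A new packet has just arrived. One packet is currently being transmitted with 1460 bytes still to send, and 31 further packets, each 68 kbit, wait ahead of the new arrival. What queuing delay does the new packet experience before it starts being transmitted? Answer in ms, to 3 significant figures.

Each queued packet: L/R = 68000/38000000 = 1.78947 ms.
31 queued → 55.4737 ms.
Plus remaining 11680 bits of current packet: 0.307368 ms.
Queuing delay = 55.8 ms.

55.8 ms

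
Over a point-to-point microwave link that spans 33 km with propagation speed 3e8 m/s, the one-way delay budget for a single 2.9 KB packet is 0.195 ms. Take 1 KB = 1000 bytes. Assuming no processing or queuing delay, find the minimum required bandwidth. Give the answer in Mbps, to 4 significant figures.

272.9 Mbps

L = 23200 bits.
Propagation delay = 33000 / 300000000 = 0.11 ms.
Transmission budget = 0.195 − 0.11 = 0.085 ms.
R ≥ L / t_tx = 23200 bits / 8.5e-05 s = 272.9 Mbps.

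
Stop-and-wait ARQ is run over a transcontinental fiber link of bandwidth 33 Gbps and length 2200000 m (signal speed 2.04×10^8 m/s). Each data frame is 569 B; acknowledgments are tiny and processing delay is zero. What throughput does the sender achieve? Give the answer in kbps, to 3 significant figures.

211 kbps

t_tx = L/R = 4552/33000000000 = 1.37939e-07 s.
t_prop = 2200000/204000000 = 0.0107843 s; RTT = 0.0215686 s.
Cycle = t_tx + RTT = 0.0215688 s.
Throughput = L / cycle = 4552 / 0.0215688 = 211 kbps.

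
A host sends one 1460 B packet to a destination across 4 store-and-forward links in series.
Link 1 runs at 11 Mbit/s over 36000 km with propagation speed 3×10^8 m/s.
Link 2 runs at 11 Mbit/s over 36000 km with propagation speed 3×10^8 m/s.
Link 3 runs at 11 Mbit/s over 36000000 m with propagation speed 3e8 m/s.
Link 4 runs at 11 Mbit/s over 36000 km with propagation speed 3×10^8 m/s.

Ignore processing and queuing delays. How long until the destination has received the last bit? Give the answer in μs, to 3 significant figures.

L = 1460 × 8 = 11680 bits.
Transmission delay per hop = L/R = 11680/11000000 = 1061.82 μs; 4 hops → 4247.27 μs.
Propagation delays (d/s per hop): 120000, 120000, 120000, 120000 μs; sum = 480000 μs.
End-to-end = 484000 μs.

484000 μs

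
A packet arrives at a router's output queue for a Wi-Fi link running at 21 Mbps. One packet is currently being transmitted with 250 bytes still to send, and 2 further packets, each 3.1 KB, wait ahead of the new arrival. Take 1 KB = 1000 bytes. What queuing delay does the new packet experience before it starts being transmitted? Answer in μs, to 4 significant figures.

2457 μs

Each queued packet: L/R = 24800/21000000 = 1180.95 μs.
2 queued → 2361.9 μs.
Plus remaining 2000 bits of current packet: 95.2381 μs.
Queuing delay = 2457 μs.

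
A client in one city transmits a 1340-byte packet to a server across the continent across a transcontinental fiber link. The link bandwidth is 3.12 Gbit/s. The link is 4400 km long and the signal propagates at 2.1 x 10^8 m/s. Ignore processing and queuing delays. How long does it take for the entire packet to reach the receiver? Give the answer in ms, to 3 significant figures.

L = 1340 × 8 = 10720 bits.
Transmission delay = L/R = 10720 / 3120000000 = 0.0034359 ms.
Propagation delay = d/s = 4400000 m / 210000000 m/s = 20.9524 ms.
Total = 21.0 ms.

21.0 ms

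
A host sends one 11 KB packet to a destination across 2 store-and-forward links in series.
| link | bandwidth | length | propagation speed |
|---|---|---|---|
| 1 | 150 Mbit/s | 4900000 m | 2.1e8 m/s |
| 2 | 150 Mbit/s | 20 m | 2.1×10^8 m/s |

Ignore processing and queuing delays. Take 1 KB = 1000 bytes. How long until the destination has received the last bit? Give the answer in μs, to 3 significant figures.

24500 μs

L = 88000 bits.
Transmission delay per hop = L/R = 88000/150000000 = 586.667 μs; 2 hops → 1173.33 μs.
Propagation delays (d/s per hop): 23333.3, 0.0952381 μs; sum = 23333.4 μs.
End-to-end = 24500 μs.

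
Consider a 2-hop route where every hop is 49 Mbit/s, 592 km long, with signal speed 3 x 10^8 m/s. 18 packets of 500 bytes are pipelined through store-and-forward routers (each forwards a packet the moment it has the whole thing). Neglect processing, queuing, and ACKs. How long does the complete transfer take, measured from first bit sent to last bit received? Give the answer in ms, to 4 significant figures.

5.498 ms

Per-hop transmission t_tx = L/R = 4000/49000000 = 0.0816327 ms.
Per-hop propagation t_prop = 592000/300000000 = 1.97333 ms.
Pipeline fill: first packet needs 2·t_tx to clear all hops; remaining 17 packets each add one t_tx.
Total = (2+18-1)·t_tx + 2·t_prop = 19·0.0816327 + 2·1.97333 = 5.498 ms.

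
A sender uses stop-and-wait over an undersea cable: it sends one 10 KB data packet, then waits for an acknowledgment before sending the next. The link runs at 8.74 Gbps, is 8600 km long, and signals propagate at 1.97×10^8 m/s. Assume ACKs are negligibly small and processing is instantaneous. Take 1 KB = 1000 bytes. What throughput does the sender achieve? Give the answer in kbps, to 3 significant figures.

916 kbps

t_tx = L/R = 80000/8740000000 = 9.15332e-06 s.
t_prop = 8600000/197000000 = 0.0436548 s; RTT = 0.0873096 s.
Cycle = t_tx + RTT = 0.0873188 s.
Throughput = L / cycle = 80000 / 0.0873188 = 916 kbps.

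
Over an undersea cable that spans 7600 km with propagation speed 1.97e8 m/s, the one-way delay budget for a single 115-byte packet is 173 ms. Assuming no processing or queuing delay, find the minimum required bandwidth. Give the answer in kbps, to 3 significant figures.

L = 920 bits.
Propagation delay = 7600000 / 197000000 = 38.5787 ms.
Transmission budget = 173 − 38.5787 = 134.421 ms.
R ≥ L / t_tx = 920 bits / 0.134421 s = 6.84 kbps.

6.84 kbps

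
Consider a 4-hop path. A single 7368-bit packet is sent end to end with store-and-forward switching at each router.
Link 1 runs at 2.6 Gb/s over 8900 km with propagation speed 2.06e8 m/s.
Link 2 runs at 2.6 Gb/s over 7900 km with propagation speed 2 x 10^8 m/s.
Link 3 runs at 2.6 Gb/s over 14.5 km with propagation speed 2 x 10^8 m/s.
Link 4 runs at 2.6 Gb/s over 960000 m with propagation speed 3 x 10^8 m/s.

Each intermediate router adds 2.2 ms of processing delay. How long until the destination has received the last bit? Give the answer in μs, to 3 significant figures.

Transmission delay per hop = L/R = 7368/2600000000 = 2.83385 μs; 4 hops → 11.3354 μs.
Propagation delays (d/s per hop): 43203.9, 39500, 72.5, 3200 μs; sum = 85976.4 μs.
Processing at 3 router(s): 3 × 2.2 ms = 6600 μs.
End-to-end = 92600 μs.

92600 μs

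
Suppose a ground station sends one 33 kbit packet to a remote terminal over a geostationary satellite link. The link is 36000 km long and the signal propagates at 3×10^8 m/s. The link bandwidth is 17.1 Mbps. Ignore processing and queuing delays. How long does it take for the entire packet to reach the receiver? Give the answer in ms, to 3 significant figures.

L = 33000 bits.
Transmission delay = L/R = 33000 / 17100000 = 1.92982 ms.
Propagation delay = d/s = 36000000 m / 300000000 m/s = 120 ms.
Total = 122 ms.

122 ms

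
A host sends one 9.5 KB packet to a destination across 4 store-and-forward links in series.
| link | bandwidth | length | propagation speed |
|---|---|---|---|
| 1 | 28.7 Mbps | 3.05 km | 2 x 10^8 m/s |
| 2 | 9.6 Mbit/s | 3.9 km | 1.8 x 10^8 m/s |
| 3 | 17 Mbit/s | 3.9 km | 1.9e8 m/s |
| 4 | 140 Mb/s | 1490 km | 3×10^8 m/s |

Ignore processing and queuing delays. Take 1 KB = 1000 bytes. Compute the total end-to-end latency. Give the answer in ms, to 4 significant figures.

L = 76000 bits.
Transmission delays (L/R per hop): 2.64808, 7.91667, 4.47059, 0.542857 ms; sum = 15.5782 ms.
Propagation delays (d/s per hop): 0.01525, 0.0216667, 0.0205263, 4.96667 ms; sum = 5.02411 ms.
End-to-end = 20.60 ms.

20.60 ms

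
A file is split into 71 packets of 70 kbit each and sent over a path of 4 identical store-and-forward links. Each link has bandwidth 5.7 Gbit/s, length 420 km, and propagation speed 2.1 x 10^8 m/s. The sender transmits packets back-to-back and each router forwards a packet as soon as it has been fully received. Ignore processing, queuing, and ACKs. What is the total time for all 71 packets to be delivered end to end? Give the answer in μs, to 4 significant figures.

Per-hop transmission t_tx = L/R = 70000/5700000000 = 12.2807 μs.
Per-hop propagation t_prop = 420000/210000000 = 2000 μs.
Pipeline fill: first packet needs 4·t_tx to clear all hops; remaining 70 packets each add one t_tx.
Total = (4+71-1)·t_tx + 4·t_prop = 74·12.2807 + 4·2000 = 8909 μs.

8909 μs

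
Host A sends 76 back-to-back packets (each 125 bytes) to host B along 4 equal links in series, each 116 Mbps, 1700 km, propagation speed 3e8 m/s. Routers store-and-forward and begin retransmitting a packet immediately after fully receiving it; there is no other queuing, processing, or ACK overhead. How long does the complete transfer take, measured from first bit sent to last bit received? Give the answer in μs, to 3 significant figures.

Per-hop transmission t_tx = L/R = 1000/116000000 = 8.62069 μs.
Per-hop propagation t_prop = 1700000/300000000 = 5666.67 μs.
Pipeline fill: first packet needs 4·t_tx to clear all hops; remaining 75 packets each add one t_tx.
Total = (4+76-1)·t_tx + 4·t_prop = 79·8.62069 + 4·5666.67 = 23300 μs.

23300 μs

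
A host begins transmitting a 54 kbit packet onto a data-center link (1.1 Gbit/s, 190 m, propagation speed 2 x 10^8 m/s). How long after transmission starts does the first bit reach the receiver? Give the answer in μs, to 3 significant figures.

0.950 μs

First bit experiences only propagation delay: d/s = 190/200000000 = 0.950 μs.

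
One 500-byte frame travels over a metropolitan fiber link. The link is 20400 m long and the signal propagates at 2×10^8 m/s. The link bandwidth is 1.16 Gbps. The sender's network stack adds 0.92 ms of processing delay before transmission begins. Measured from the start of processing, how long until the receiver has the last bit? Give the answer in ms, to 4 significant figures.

1.025 ms

L = 500 × 8 = 4000 bits.
Transmission delay = L/R = 4000 / 1160000000 = 0.00344828 ms.
Propagation delay = d/s = 20400 m / 200000000 m/s = 0.102 ms.
Plus processing delay 0.92 ms = 0.92 ms.
Total = 1.025 ms.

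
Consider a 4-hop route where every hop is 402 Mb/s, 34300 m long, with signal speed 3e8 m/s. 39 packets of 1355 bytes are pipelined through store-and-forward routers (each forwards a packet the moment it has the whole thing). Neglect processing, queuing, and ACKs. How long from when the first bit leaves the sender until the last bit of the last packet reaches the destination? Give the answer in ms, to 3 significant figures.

1.59 ms

Per-hop transmission t_tx = L/R = 10840/402000000 = 0.0269652 ms.
Per-hop propagation t_prop = 34300/300000000 = 0.114333 ms.
Pipeline fill: first packet needs 4·t_tx to clear all hops; remaining 38 packets each add one t_tx.
Total = (4+39-1)·t_tx + 4·t_prop = 42·0.0269652 + 4·0.114333 = 1.59 ms.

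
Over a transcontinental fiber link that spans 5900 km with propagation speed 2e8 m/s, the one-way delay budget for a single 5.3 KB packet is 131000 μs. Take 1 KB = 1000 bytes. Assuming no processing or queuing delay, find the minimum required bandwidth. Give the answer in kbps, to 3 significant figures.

L = 42400 bits.
Propagation delay = 5900000 / 200000000 = 29500 μs.
Transmission budget = 131000 − 29500 = 101500 μs.
R ≥ L / t_tx = 42400 bits / 0.1015 s = 418 kbps.

418 kbps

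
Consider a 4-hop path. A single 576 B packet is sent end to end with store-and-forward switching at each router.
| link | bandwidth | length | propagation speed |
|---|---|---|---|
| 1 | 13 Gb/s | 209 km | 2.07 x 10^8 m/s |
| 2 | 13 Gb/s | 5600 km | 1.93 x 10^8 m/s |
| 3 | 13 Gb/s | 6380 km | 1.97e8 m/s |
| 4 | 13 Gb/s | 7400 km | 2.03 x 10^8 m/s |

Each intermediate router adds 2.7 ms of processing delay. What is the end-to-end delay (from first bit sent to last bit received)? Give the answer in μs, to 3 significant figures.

L = 576 × 8 = 4608 bits.
Transmission delay per hop = L/R = 4608/13000000000 = 0.354462 μs; 4 hops → 1.41785 μs.
Propagation delays (d/s per hop): 1009.66, 29015.5, 32385.8, 36453.2 μs; sum = 98864.2 μs.
Processing at 3 router(s): 3 × 2.7 ms = 8100 μs.
End-to-end = 107000 μs.

107000 μs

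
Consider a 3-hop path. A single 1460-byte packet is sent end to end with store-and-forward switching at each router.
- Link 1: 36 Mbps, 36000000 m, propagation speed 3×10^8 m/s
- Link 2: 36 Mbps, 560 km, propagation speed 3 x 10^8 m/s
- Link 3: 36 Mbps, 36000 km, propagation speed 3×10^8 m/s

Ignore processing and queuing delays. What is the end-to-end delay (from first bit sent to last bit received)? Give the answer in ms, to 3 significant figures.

243 ms

L = 1460 × 8 = 11680 bits.
Transmission delay per hop = L/R = 11680/36000000 = 0.324444 ms; 3 hops → 0.973333 ms.
Propagation delays (d/s per hop): 120, 1.86667, 120 ms; sum = 241.867 ms.
End-to-end = 243 ms.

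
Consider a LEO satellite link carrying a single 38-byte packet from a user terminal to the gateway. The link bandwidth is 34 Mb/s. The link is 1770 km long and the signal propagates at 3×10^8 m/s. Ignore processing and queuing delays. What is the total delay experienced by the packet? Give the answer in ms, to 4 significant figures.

5.909 ms

L = 38 × 8 = 304 bits.
Transmission delay = L/R = 304 / 34000000 = 0.00894118 ms.
Propagation delay = d/s = 1770000 m / 300000000 m/s = 5.9 ms.
Total = 5.909 ms.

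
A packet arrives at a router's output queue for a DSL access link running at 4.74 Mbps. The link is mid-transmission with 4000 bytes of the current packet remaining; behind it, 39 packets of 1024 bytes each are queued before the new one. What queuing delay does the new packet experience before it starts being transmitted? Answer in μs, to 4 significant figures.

Each queued packet: L/R = 8192/4740000 = 1728.27 μs.
39 queued → 67402.5 μs.
Plus remaining 32000 bits of current packet: 6751.05 μs.
Queuing delay = 74150 μs.

74150 μs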